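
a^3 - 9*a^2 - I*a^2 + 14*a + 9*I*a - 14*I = (a - 7)*(a - 2)*(a - I)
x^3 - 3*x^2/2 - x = x*(x - 2)*(x + 1/2)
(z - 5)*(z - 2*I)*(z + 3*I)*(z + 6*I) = z^4 - 5*z^3 + 7*I*z^3 - 35*I*z^2 + 36*I*z - 180*I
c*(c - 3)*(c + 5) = c^3 + 2*c^2 - 15*c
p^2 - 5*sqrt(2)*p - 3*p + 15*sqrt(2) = (p - 3)*(p - 5*sqrt(2))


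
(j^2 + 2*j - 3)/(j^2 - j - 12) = (j - 1)/(j - 4)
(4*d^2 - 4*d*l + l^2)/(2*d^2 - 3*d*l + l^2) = (2*d - l)/(d - l)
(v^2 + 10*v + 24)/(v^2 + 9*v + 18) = (v + 4)/(v + 3)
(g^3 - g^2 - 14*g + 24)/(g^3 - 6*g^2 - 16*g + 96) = (g^2 - 5*g + 6)/(g^2 - 10*g + 24)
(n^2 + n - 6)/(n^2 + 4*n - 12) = (n + 3)/(n + 6)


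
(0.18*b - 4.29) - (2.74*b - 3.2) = -2.56*b - 1.09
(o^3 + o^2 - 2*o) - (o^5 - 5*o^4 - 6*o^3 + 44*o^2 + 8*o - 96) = -o^5 + 5*o^4 + 7*o^3 - 43*o^2 - 10*o + 96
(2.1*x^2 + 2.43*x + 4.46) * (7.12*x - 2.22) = 14.952*x^3 + 12.6396*x^2 + 26.3606*x - 9.9012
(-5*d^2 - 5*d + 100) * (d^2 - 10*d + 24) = -5*d^4 + 45*d^3 + 30*d^2 - 1120*d + 2400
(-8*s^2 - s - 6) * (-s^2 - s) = 8*s^4 + 9*s^3 + 7*s^2 + 6*s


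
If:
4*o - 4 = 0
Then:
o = 1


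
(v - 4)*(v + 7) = v^2 + 3*v - 28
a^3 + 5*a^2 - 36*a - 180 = (a - 6)*(a + 5)*(a + 6)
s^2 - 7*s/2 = s*(s - 7/2)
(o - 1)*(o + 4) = o^2 + 3*o - 4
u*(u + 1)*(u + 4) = u^3 + 5*u^2 + 4*u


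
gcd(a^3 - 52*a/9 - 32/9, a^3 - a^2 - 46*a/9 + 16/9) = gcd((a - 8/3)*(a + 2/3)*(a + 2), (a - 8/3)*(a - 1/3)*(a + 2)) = a^2 - 2*a/3 - 16/3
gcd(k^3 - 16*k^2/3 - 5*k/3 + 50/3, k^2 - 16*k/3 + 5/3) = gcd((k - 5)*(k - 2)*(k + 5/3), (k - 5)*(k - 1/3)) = k - 5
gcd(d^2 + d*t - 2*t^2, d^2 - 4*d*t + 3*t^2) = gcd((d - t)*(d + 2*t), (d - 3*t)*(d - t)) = -d + t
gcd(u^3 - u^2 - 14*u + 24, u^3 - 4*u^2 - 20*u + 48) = u^2 + 2*u - 8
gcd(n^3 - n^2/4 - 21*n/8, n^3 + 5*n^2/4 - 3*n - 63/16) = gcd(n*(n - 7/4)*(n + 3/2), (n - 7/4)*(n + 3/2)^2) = n^2 - n/4 - 21/8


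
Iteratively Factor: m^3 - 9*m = (m + 3)*(m^2 - 3*m) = m*(m + 3)*(m - 3)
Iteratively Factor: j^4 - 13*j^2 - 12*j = (j + 1)*(j^3 - j^2 - 12*j) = j*(j + 1)*(j^2 - j - 12) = j*(j + 1)*(j + 3)*(j - 4)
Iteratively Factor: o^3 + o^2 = (o)*(o^2 + o) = o*(o + 1)*(o)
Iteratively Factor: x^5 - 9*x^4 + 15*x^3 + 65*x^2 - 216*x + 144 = (x - 1)*(x^4 - 8*x^3 + 7*x^2 + 72*x - 144) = (x - 4)*(x - 1)*(x^3 - 4*x^2 - 9*x + 36) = (x - 4)*(x - 1)*(x + 3)*(x^2 - 7*x + 12) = (x - 4)^2*(x - 1)*(x + 3)*(x - 3)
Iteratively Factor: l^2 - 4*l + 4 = (l - 2)*(l - 2)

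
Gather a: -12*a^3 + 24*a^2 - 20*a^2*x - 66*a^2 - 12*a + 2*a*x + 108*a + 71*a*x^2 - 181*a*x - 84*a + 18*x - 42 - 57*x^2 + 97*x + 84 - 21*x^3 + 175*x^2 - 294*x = -12*a^3 + a^2*(-20*x - 42) + a*(71*x^2 - 179*x + 12) - 21*x^3 + 118*x^2 - 179*x + 42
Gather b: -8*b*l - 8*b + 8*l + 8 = b*(-8*l - 8) + 8*l + 8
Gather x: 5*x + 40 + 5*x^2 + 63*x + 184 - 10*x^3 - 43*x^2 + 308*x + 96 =-10*x^3 - 38*x^2 + 376*x + 320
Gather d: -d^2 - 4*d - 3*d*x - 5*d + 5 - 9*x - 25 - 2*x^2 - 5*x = -d^2 + d*(-3*x - 9) - 2*x^2 - 14*x - 20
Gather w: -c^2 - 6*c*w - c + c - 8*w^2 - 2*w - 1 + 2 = -c^2 - 8*w^2 + w*(-6*c - 2) + 1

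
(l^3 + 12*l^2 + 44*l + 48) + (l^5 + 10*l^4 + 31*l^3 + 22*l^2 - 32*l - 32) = l^5 + 10*l^4 + 32*l^3 + 34*l^2 + 12*l + 16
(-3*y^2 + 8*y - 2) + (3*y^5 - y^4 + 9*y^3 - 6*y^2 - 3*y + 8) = 3*y^5 - y^4 + 9*y^3 - 9*y^2 + 5*y + 6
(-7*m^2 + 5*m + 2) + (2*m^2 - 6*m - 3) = -5*m^2 - m - 1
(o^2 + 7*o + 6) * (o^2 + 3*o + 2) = o^4 + 10*o^3 + 29*o^2 + 32*o + 12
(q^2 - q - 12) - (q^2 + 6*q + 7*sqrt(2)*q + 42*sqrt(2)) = -7*sqrt(2)*q - 7*q - 42*sqrt(2) - 12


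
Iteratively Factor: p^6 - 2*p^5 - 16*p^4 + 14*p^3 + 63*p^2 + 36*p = (p + 3)*(p^5 - 5*p^4 - p^3 + 17*p^2 + 12*p) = (p - 3)*(p + 3)*(p^4 - 2*p^3 - 7*p^2 - 4*p) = (p - 3)*(p + 1)*(p + 3)*(p^3 - 3*p^2 - 4*p) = (p - 4)*(p - 3)*(p + 1)*(p + 3)*(p^2 + p) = p*(p - 4)*(p - 3)*(p + 1)*(p + 3)*(p + 1)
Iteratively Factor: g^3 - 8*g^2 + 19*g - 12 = (g - 4)*(g^2 - 4*g + 3) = (g - 4)*(g - 3)*(g - 1)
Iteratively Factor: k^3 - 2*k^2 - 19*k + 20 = (k - 1)*(k^2 - k - 20) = (k - 5)*(k - 1)*(k + 4)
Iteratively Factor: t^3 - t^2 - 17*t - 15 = (t - 5)*(t^2 + 4*t + 3) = (t - 5)*(t + 1)*(t + 3)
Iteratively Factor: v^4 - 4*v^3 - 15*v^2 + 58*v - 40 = (v + 4)*(v^3 - 8*v^2 + 17*v - 10) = (v - 1)*(v + 4)*(v^2 - 7*v + 10) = (v - 2)*(v - 1)*(v + 4)*(v - 5)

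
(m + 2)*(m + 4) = m^2 + 6*m + 8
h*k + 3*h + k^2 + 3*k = (h + k)*(k + 3)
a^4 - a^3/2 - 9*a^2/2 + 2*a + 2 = (a - 2)*(a - 1)*(a + 1/2)*(a + 2)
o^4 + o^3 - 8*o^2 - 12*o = o*(o - 3)*(o + 2)^2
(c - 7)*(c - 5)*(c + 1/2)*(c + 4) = c^4 - 15*c^3/2 - 17*c^2 + 267*c/2 + 70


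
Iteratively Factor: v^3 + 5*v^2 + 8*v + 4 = (v + 2)*(v^2 + 3*v + 2) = (v + 2)^2*(v + 1)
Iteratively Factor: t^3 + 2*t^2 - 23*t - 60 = (t + 3)*(t^2 - t - 20) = (t - 5)*(t + 3)*(t + 4)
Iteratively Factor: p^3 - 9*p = (p + 3)*(p^2 - 3*p) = (p - 3)*(p + 3)*(p)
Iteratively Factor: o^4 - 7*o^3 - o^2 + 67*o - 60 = (o - 1)*(o^3 - 6*o^2 - 7*o + 60) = (o - 4)*(o - 1)*(o^2 - 2*o - 15) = (o - 5)*(o - 4)*(o - 1)*(o + 3)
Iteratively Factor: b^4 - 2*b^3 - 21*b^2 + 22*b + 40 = (b - 2)*(b^3 - 21*b - 20) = (b - 2)*(b + 4)*(b^2 - 4*b - 5) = (b - 5)*(b - 2)*(b + 4)*(b + 1)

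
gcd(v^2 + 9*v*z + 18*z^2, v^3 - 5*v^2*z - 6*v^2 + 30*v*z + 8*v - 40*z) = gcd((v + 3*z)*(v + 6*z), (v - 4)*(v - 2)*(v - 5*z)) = 1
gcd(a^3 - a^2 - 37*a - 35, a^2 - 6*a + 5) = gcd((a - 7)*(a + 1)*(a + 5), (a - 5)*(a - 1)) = 1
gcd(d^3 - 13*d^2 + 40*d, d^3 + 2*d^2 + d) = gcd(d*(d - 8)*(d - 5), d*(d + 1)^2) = d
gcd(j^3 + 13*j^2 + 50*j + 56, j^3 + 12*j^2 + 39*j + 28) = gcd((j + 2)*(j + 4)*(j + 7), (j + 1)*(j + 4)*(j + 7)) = j^2 + 11*j + 28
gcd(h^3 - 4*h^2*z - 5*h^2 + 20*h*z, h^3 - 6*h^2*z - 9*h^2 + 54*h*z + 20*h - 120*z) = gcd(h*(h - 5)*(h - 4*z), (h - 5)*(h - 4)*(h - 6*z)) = h - 5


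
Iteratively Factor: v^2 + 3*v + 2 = (v + 2)*(v + 1)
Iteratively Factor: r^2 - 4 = (r + 2)*(r - 2)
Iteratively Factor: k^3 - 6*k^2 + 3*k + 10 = (k - 5)*(k^2 - k - 2) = (k - 5)*(k + 1)*(k - 2)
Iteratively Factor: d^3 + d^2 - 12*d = (d - 3)*(d^2 + 4*d) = d*(d - 3)*(d + 4)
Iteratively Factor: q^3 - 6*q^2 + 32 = (q + 2)*(q^2 - 8*q + 16) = (q - 4)*(q + 2)*(q - 4)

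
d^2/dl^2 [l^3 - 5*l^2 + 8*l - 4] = 6*l - 10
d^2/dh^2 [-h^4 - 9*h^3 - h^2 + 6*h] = -12*h^2 - 54*h - 2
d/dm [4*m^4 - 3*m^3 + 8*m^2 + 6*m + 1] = 16*m^3 - 9*m^2 + 16*m + 6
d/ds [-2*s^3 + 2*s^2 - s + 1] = -6*s^2 + 4*s - 1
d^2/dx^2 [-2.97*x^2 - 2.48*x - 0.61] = -5.94000000000000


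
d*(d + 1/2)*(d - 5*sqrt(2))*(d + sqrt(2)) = d^4 - 4*sqrt(2)*d^3 + d^3/2 - 10*d^2 - 2*sqrt(2)*d^2 - 5*d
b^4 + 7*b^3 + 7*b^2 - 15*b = b*(b - 1)*(b + 3)*(b + 5)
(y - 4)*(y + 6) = y^2 + 2*y - 24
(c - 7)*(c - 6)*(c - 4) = c^3 - 17*c^2 + 94*c - 168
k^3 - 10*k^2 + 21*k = k*(k - 7)*(k - 3)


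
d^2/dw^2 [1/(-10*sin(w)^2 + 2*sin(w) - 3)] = 2*(200*sin(w)^4 - 30*sin(w)^3 - 358*sin(w)^2 + 63*sin(w) + 26)/(10*sin(w)^2 - 2*sin(w) + 3)^3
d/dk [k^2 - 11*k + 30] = 2*k - 11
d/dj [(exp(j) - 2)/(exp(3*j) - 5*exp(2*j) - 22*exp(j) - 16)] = ((exp(j) - 2)*(-3*exp(2*j) + 10*exp(j) + 22) + exp(3*j) - 5*exp(2*j) - 22*exp(j) - 16)*exp(j)/(-exp(3*j) + 5*exp(2*j) + 22*exp(j) + 16)^2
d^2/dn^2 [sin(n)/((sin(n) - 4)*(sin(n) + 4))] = -(sin(n)^4 + 94*sin(n)^2 + 160)*sin(n)/((sin(n) - 4)^3*(sin(n) + 4)^3)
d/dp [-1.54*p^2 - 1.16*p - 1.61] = -3.08*p - 1.16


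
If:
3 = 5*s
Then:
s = 3/5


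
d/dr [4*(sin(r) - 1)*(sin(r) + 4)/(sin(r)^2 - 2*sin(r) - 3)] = 4*(-5*sin(r)^2 + 2*sin(r) - 17)*cos(r)/((sin(r) - 3)^2*(sin(r) + 1)^2)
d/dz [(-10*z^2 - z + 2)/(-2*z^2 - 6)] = (-z^2 + 64*z + 3)/(2*(z^4 + 6*z^2 + 9))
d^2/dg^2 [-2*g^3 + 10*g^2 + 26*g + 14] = 20 - 12*g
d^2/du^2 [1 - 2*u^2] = -4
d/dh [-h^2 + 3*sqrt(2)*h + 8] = -2*h + 3*sqrt(2)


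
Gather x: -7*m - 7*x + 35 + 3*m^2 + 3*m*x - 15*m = 3*m^2 - 22*m + x*(3*m - 7) + 35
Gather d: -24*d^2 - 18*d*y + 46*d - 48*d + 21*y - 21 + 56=-24*d^2 + d*(-18*y - 2) + 21*y + 35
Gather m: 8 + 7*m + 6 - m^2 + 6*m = -m^2 + 13*m + 14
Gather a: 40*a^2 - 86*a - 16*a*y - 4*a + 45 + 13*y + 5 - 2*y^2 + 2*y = 40*a^2 + a*(-16*y - 90) - 2*y^2 + 15*y + 50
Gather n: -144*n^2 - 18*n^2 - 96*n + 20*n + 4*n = -162*n^2 - 72*n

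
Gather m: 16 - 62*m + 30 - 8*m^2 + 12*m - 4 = -8*m^2 - 50*m + 42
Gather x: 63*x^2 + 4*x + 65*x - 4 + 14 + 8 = 63*x^2 + 69*x + 18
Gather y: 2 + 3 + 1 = 6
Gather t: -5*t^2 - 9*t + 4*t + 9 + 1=-5*t^2 - 5*t + 10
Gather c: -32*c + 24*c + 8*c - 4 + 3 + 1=0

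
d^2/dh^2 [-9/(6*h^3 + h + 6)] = 18*(18*h*(6*h^3 + h + 6) - (18*h^2 + 1)^2)/(6*h^3 + h + 6)^3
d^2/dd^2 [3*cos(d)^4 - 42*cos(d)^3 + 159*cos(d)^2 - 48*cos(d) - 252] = -48*sin(d)^4 + 696*sin(d)^2 + 159*cos(d)/2 + 189*cos(3*d)/2 - 330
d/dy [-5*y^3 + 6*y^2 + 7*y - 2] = -15*y^2 + 12*y + 7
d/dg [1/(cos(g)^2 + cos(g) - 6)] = (2*cos(g) + 1)*sin(g)/(cos(g)^2 + cos(g) - 6)^2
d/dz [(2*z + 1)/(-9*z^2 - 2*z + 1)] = 2*(9*z^2 + 9*z + 2)/(81*z^4 + 36*z^3 - 14*z^2 - 4*z + 1)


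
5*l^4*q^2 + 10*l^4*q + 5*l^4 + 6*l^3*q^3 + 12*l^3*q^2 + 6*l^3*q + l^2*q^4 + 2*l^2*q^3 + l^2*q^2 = (l + q)*(5*l + q)*(l*q + l)^2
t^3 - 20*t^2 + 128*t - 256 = (t - 8)^2*(t - 4)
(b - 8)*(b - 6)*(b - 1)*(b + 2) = b^4 - 13*b^3 + 32*b^2 + 76*b - 96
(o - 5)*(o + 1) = o^2 - 4*o - 5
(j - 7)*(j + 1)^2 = j^3 - 5*j^2 - 13*j - 7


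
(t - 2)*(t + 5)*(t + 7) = t^3 + 10*t^2 + 11*t - 70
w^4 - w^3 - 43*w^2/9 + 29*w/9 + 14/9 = (w - 7/3)*(w - 1)*(w + 1/3)*(w + 2)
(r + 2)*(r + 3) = r^2 + 5*r + 6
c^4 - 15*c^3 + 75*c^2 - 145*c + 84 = (c - 7)*(c - 4)*(c - 3)*(c - 1)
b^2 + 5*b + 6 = (b + 2)*(b + 3)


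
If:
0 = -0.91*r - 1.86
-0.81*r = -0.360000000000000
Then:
No Solution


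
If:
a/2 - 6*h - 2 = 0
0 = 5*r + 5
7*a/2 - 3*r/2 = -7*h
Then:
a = 10/49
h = -31/98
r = -1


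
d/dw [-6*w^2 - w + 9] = -12*w - 1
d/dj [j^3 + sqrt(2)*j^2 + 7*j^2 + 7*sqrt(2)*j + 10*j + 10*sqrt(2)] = 3*j^2 + 2*sqrt(2)*j + 14*j + 7*sqrt(2) + 10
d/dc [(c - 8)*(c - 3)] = 2*c - 11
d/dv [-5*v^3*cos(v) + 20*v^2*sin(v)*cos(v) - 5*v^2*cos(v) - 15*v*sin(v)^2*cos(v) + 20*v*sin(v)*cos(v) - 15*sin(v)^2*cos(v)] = 5*v^3*sin(v) + 5*v^2*sin(v) - 15*v^2*cos(v) + 20*v^2*cos(2*v) + 15*v*sin(v)/4 - 45*v*sin(3*v)/4 + 20*sqrt(2)*v*sin(2*v + pi/4) - 10*v*cos(v) + 10*sin(2*v) - 45*sin(3*v)/4 + 15*cos(3*v)/4 - 15*sqrt(2)*cos(v + pi/4)/4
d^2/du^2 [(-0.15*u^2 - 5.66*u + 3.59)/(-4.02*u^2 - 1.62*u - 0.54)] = (3.5527136788005e-15*u^4 + 180.982008*u^3 - 350.048736*u^2 - 213.997464*u - 13.072104)/(64.964808*u^6 + 78.539544*u^5 + 57.830112*u^4 + 25.351704*u^3 + 7.768224*u^2 + 1.417176*u + 0.157464)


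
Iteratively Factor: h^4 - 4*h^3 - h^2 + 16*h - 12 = (h - 1)*(h^3 - 3*h^2 - 4*h + 12) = (h - 2)*(h - 1)*(h^2 - h - 6) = (h - 3)*(h - 2)*(h - 1)*(h + 2)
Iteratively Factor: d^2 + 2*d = (d + 2)*(d)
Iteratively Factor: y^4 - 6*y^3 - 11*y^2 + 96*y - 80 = (y - 1)*(y^3 - 5*y^2 - 16*y + 80) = (y - 1)*(y + 4)*(y^2 - 9*y + 20) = (y - 5)*(y - 1)*(y + 4)*(y - 4)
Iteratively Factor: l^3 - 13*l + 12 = (l - 3)*(l^2 + 3*l - 4) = (l - 3)*(l + 4)*(l - 1)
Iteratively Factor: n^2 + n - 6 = (n + 3)*(n - 2)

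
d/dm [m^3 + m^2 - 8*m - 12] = 3*m^2 + 2*m - 8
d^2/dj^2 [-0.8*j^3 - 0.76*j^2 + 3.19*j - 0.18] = -4.8*j - 1.52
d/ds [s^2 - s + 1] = 2*s - 1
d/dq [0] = 0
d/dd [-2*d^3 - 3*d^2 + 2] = 6*d*(-d - 1)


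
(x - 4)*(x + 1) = x^2 - 3*x - 4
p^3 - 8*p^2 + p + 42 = (p - 7)*(p - 3)*(p + 2)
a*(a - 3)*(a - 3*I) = a^3 - 3*a^2 - 3*I*a^2 + 9*I*a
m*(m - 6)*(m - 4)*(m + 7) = m^4 - 3*m^3 - 46*m^2 + 168*m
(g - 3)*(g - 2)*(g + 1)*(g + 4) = g^4 - 15*g^2 + 10*g + 24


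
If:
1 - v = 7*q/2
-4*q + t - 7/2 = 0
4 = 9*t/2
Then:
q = -47/72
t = 8/9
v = 473/144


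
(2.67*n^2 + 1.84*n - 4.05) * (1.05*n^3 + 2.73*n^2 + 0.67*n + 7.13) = 2.8035*n^5 + 9.2211*n^4 + 2.5596*n^3 + 9.2134*n^2 + 10.4057*n - 28.8765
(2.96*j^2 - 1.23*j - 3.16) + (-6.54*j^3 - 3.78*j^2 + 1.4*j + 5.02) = -6.54*j^3 - 0.82*j^2 + 0.17*j + 1.86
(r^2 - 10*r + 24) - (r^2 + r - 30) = 54 - 11*r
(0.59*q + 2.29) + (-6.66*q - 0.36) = 1.93 - 6.07*q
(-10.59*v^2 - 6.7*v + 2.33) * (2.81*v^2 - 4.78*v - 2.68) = -29.7579*v^4 + 31.7932*v^3 + 66.9545*v^2 + 6.8186*v - 6.2444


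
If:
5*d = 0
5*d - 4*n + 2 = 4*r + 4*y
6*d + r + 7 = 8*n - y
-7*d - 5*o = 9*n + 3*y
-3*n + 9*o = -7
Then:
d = 0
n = 5/6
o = -1/2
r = 4/3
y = -5/3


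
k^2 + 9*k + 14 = (k + 2)*(k + 7)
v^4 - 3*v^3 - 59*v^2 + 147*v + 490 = (v - 7)*(v - 5)*(v + 2)*(v + 7)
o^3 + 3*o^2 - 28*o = o*(o - 4)*(o + 7)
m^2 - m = m*(m - 1)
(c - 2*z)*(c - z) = c^2 - 3*c*z + 2*z^2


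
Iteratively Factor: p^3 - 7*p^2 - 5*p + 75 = (p - 5)*(p^2 - 2*p - 15) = (p - 5)^2*(p + 3)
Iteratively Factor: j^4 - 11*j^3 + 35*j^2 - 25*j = (j - 5)*(j^3 - 6*j^2 + 5*j) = (j - 5)^2*(j^2 - j) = j*(j - 5)^2*(j - 1)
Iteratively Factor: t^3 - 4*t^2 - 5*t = (t)*(t^2 - 4*t - 5) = t*(t + 1)*(t - 5)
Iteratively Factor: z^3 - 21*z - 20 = (z + 4)*(z^2 - 4*z - 5) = (z + 1)*(z + 4)*(z - 5)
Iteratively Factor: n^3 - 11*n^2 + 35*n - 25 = (n - 1)*(n^2 - 10*n + 25) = (n - 5)*(n - 1)*(n - 5)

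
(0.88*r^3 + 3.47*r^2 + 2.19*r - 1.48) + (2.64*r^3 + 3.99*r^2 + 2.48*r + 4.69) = 3.52*r^3 + 7.46*r^2 + 4.67*r + 3.21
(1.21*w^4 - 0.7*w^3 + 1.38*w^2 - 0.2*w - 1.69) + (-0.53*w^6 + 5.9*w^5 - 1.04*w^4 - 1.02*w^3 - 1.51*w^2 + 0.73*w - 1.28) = -0.53*w^6 + 5.9*w^5 + 0.17*w^4 - 1.72*w^3 - 0.13*w^2 + 0.53*w - 2.97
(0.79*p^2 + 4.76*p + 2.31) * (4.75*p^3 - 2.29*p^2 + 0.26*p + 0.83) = 3.7525*p^5 + 20.8009*p^4 + 0.277500000000002*p^3 - 3.3966*p^2 + 4.5514*p + 1.9173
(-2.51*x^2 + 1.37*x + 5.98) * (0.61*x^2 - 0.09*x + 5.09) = -1.5311*x^4 + 1.0616*x^3 - 9.2514*x^2 + 6.4351*x + 30.4382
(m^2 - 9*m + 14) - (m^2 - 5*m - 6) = 20 - 4*m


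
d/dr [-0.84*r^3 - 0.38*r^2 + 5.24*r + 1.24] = -2.52*r^2 - 0.76*r + 5.24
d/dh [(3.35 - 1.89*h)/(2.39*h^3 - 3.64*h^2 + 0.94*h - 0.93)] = (9.0342*h^3 - 30.8991*h^2 + 24.388*h - 1.3913)/(5.7121*h^6 - 17.3992*h^5 + 17.7428*h^4 - 11.2886*h^3 + 7.654*h^2 - 1.7484*h + 0.8649)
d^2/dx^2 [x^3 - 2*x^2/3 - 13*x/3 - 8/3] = 6*x - 4/3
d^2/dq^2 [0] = 0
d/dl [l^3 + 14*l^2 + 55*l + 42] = 3*l^2 + 28*l + 55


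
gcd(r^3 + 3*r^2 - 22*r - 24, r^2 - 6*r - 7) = r + 1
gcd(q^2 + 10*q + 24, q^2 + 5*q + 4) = q + 4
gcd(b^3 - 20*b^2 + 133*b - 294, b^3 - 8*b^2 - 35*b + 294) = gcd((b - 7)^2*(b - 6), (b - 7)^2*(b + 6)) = b^2 - 14*b + 49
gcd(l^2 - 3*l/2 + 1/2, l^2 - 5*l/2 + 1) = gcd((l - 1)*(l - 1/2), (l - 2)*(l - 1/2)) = l - 1/2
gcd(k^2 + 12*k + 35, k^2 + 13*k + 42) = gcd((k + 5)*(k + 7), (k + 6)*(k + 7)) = k + 7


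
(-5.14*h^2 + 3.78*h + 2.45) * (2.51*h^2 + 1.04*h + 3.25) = -12.9014*h^4 + 4.1422*h^3 - 6.6243*h^2 + 14.833*h + 7.9625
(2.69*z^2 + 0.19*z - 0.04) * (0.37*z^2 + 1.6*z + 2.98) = 0.9953*z^4 + 4.3743*z^3 + 8.3054*z^2 + 0.5022*z - 0.1192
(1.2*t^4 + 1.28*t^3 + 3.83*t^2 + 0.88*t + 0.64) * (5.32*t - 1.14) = 6.384*t^5 + 5.4416*t^4 + 18.9164*t^3 + 0.3154*t^2 + 2.4016*t - 0.7296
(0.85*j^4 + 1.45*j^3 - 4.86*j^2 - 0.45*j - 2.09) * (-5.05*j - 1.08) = -4.2925*j^5 - 8.2405*j^4 + 22.977*j^3 + 7.5213*j^2 + 11.0405*j + 2.2572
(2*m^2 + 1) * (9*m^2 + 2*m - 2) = 18*m^4 + 4*m^3 + 5*m^2 + 2*m - 2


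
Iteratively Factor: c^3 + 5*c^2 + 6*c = (c + 2)*(c^2 + 3*c) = c*(c + 2)*(c + 3)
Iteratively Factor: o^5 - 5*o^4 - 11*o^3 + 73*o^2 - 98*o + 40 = (o - 5)*(o^4 - 11*o^2 + 18*o - 8) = (o - 5)*(o - 1)*(o^3 + o^2 - 10*o + 8) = (o - 5)*(o - 1)*(o + 4)*(o^2 - 3*o + 2) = (o - 5)*(o - 2)*(o - 1)*(o + 4)*(o - 1)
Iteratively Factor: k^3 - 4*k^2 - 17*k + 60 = (k + 4)*(k^2 - 8*k + 15) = (k - 5)*(k + 4)*(k - 3)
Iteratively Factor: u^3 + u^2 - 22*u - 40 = (u + 4)*(u^2 - 3*u - 10) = (u - 5)*(u + 4)*(u + 2)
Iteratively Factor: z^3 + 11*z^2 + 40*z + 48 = (z + 4)*(z^2 + 7*z + 12) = (z + 3)*(z + 4)*(z + 4)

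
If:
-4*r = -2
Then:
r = 1/2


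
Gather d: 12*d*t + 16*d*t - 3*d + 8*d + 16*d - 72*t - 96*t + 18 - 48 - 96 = d*(28*t + 21) - 168*t - 126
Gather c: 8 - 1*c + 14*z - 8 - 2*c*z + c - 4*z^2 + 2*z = -2*c*z - 4*z^2 + 16*z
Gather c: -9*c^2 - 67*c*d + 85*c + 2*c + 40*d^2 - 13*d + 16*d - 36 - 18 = -9*c^2 + c*(87 - 67*d) + 40*d^2 + 3*d - 54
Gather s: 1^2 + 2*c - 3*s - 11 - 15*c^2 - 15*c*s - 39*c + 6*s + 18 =-15*c^2 - 37*c + s*(3 - 15*c) + 8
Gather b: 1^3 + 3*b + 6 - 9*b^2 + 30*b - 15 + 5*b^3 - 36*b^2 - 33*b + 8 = 5*b^3 - 45*b^2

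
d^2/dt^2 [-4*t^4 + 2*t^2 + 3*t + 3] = 4 - 48*t^2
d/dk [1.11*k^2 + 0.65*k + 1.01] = 2.22*k + 0.65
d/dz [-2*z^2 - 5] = -4*z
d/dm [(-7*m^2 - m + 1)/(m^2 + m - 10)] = 3*(-2*m^2 + 46*m + 3)/(m^4 + 2*m^3 - 19*m^2 - 20*m + 100)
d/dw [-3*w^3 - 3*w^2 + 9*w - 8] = -9*w^2 - 6*w + 9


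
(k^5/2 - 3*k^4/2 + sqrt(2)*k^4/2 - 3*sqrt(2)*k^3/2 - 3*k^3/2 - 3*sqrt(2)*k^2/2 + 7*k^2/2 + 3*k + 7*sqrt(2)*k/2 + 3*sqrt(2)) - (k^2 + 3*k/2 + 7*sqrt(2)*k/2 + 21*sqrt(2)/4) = k^5/2 - 3*k^4/2 + sqrt(2)*k^4/2 - 3*sqrt(2)*k^3/2 - 3*k^3/2 - 3*sqrt(2)*k^2/2 + 5*k^2/2 + 3*k/2 - 9*sqrt(2)/4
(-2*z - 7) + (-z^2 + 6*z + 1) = -z^2 + 4*z - 6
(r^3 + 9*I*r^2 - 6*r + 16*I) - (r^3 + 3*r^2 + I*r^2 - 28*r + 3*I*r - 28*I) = -3*r^2 + 8*I*r^2 + 22*r - 3*I*r + 44*I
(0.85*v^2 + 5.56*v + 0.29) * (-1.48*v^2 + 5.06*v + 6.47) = -1.258*v^4 - 3.9278*v^3 + 33.2039*v^2 + 37.4406*v + 1.8763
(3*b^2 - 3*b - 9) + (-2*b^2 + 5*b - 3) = b^2 + 2*b - 12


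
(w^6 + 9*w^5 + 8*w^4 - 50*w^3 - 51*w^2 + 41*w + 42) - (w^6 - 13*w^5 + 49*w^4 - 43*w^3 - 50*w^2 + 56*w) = 22*w^5 - 41*w^4 - 7*w^3 - w^2 - 15*w + 42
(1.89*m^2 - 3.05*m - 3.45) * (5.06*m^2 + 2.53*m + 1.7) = 9.5634*m^4 - 10.6513*m^3 - 21.9605*m^2 - 13.9135*m - 5.865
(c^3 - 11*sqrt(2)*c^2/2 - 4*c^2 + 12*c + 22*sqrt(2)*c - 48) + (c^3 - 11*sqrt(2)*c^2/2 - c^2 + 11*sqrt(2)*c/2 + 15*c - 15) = 2*c^3 - 11*sqrt(2)*c^2 - 5*c^2 + 27*c + 55*sqrt(2)*c/2 - 63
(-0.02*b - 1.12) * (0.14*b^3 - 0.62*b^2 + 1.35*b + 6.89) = -0.0028*b^4 - 0.1444*b^3 + 0.6674*b^2 - 1.6498*b - 7.7168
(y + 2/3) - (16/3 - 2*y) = 3*y - 14/3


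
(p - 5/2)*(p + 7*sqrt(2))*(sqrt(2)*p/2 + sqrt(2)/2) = sqrt(2)*p^3/2 - 3*sqrt(2)*p^2/4 + 7*p^2 - 21*p/2 - 5*sqrt(2)*p/4 - 35/2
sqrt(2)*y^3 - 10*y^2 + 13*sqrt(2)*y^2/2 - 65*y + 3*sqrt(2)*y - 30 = (y + 6)*(y - 5*sqrt(2))*(sqrt(2)*y + sqrt(2)/2)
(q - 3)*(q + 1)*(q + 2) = q^3 - 7*q - 6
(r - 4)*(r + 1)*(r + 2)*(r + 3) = r^4 + 2*r^3 - 13*r^2 - 38*r - 24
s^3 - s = s*(s - 1)*(s + 1)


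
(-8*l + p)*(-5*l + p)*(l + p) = 40*l^3 + 27*l^2*p - 12*l*p^2 + p^3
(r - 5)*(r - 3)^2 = r^3 - 11*r^2 + 39*r - 45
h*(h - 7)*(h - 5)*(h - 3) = h^4 - 15*h^3 + 71*h^2 - 105*h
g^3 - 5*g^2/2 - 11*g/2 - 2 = (g - 4)*(g + 1/2)*(g + 1)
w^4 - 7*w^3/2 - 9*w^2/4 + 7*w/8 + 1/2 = (w - 4)*(w - 1/2)*(w + 1/2)^2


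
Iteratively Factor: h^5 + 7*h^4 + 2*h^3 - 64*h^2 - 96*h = (h + 4)*(h^4 + 3*h^3 - 10*h^2 - 24*h) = h*(h + 4)*(h^3 + 3*h^2 - 10*h - 24) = h*(h + 2)*(h + 4)*(h^2 + h - 12) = h*(h - 3)*(h + 2)*(h + 4)*(h + 4)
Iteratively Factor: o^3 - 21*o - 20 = (o + 1)*(o^2 - o - 20) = (o - 5)*(o + 1)*(o + 4)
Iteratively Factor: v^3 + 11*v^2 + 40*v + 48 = (v + 4)*(v^2 + 7*v + 12) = (v + 4)^2*(v + 3)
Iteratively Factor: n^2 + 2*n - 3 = (n + 3)*(n - 1)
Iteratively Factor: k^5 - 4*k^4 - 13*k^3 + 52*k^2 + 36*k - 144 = (k + 2)*(k^4 - 6*k^3 - k^2 + 54*k - 72) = (k + 2)*(k + 3)*(k^3 - 9*k^2 + 26*k - 24) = (k - 4)*(k + 2)*(k + 3)*(k^2 - 5*k + 6) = (k - 4)*(k - 3)*(k + 2)*(k + 3)*(k - 2)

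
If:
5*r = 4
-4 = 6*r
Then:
No Solution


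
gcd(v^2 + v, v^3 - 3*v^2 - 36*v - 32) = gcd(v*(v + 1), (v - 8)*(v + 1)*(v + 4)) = v + 1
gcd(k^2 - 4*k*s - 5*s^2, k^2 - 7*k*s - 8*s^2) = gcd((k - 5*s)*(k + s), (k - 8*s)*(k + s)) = k + s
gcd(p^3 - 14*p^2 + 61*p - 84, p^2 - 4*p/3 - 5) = p - 3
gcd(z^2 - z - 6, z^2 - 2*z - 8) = z + 2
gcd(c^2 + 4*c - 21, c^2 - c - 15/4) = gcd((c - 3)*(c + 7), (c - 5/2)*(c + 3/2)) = 1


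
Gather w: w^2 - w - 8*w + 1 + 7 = w^2 - 9*w + 8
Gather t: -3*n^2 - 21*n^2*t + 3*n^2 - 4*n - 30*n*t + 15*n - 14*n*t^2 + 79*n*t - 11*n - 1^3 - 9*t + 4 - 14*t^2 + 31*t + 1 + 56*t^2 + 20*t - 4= t^2*(42 - 14*n) + t*(-21*n^2 + 49*n + 42)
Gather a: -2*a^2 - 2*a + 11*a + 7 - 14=-2*a^2 + 9*a - 7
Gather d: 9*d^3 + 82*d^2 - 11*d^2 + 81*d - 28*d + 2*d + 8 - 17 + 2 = 9*d^3 + 71*d^2 + 55*d - 7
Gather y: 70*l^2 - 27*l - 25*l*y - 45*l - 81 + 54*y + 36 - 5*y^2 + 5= 70*l^2 - 72*l - 5*y^2 + y*(54 - 25*l) - 40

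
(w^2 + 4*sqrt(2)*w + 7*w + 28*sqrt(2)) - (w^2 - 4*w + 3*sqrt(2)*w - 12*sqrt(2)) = sqrt(2)*w + 11*w + 40*sqrt(2)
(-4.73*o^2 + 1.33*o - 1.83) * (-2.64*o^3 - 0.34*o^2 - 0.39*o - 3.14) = 12.4872*o^5 - 1.903*o^4 + 6.2237*o^3 + 14.9557*o^2 - 3.4625*o + 5.7462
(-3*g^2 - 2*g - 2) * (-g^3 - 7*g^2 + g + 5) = 3*g^5 + 23*g^4 + 13*g^3 - 3*g^2 - 12*g - 10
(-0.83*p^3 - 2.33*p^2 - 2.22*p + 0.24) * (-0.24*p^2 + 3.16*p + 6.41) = 0.1992*p^5 - 2.0636*p^4 - 12.1503*p^3 - 22.0081*p^2 - 13.4718*p + 1.5384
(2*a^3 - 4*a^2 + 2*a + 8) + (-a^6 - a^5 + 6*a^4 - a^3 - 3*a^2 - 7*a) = -a^6 - a^5 + 6*a^4 + a^3 - 7*a^2 - 5*a + 8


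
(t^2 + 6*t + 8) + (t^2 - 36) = 2*t^2 + 6*t - 28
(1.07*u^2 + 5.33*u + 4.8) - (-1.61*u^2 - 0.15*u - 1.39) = 2.68*u^2 + 5.48*u + 6.19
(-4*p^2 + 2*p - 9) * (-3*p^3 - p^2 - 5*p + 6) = 12*p^5 - 2*p^4 + 45*p^3 - 25*p^2 + 57*p - 54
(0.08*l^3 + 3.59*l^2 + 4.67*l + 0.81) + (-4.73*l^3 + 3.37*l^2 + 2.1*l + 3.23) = -4.65*l^3 + 6.96*l^2 + 6.77*l + 4.04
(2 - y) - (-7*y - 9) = 6*y + 11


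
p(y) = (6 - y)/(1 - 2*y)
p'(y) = -1/(1 - 2*y) + 2*(6 - y)/(1 - 2*y)^2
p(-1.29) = 2.04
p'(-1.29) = 0.86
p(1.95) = -1.40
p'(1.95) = 1.31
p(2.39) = -0.96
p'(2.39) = 0.77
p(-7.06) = 0.86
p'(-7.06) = 0.05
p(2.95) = -0.62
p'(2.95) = 0.46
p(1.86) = -1.52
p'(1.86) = 1.49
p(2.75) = -0.72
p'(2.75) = 0.54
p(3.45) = -0.43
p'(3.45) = 0.32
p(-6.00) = 0.92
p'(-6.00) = 0.07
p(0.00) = 6.00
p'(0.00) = 11.00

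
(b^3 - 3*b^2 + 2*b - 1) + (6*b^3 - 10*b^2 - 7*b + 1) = 7*b^3 - 13*b^2 - 5*b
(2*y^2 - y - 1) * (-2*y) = -4*y^3 + 2*y^2 + 2*y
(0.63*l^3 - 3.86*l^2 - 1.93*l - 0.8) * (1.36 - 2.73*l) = -1.7199*l^4 + 11.3946*l^3 + 0.0192999999999994*l^2 - 0.4408*l - 1.088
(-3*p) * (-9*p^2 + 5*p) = 27*p^3 - 15*p^2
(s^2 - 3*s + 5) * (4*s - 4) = 4*s^3 - 16*s^2 + 32*s - 20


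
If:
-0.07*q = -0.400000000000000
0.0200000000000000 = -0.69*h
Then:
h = -0.03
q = 5.71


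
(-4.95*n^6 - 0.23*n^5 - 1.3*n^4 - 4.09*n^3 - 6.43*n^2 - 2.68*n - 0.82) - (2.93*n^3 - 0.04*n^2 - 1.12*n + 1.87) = -4.95*n^6 - 0.23*n^5 - 1.3*n^4 - 7.02*n^3 - 6.39*n^2 - 1.56*n - 2.69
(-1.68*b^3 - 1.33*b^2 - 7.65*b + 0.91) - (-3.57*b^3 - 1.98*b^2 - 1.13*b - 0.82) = 1.89*b^3 + 0.65*b^2 - 6.52*b + 1.73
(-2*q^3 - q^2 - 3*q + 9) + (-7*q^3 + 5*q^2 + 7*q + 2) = -9*q^3 + 4*q^2 + 4*q + 11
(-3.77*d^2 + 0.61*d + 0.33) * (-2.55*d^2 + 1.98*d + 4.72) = 9.6135*d^4 - 9.0201*d^3 - 17.4281*d^2 + 3.5326*d + 1.5576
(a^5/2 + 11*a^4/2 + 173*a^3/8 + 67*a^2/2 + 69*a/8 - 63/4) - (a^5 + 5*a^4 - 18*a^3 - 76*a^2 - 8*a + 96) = -a^5/2 + a^4/2 + 317*a^3/8 + 219*a^2/2 + 133*a/8 - 447/4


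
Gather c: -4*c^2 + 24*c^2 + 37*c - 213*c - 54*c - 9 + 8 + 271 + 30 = 20*c^2 - 230*c + 300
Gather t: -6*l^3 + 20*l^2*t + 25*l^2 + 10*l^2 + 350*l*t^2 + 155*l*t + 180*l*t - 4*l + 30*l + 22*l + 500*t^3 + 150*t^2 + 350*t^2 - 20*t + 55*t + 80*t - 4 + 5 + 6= -6*l^3 + 35*l^2 + 48*l + 500*t^3 + t^2*(350*l + 500) + t*(20*l^2 + 335*l + 115) + 7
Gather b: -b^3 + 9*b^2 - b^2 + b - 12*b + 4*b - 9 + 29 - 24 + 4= -b^3 + 8*b^2 - 7*b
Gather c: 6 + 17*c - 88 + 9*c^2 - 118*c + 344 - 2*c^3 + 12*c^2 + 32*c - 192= -2*c^3 + 21*c^2 - 69*c + 70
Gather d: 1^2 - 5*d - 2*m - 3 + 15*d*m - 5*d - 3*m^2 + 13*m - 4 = d*(15*m - 10) - 3*m^2 + 11*m - 6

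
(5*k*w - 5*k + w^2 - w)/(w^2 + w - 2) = (5*k + w)/(w + 2)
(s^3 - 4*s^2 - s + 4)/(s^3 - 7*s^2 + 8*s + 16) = (s - 1)/(s - 4)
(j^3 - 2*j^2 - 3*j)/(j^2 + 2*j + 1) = j*(j - 3)/(j + 1)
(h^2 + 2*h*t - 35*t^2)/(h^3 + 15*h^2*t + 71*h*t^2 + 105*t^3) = (h - 5*t)/(h^2 + 8*h*t + 15*t^2)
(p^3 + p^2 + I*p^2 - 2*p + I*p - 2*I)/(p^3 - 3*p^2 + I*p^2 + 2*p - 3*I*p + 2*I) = (p + 2)/(p - 2)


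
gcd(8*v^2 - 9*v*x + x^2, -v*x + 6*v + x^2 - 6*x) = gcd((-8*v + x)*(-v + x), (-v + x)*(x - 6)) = -v + x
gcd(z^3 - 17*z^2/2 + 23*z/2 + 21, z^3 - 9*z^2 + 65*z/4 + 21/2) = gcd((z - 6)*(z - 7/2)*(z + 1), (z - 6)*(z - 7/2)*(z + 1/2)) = z^2 - 19*z/2 + 21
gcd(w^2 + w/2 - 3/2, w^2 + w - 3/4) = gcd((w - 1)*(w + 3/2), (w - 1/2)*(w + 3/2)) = w + 3/2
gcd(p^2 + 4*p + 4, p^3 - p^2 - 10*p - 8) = p + 2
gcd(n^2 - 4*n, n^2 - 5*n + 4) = n - 4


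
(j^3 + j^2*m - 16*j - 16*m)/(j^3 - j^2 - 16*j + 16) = (j + m)/(j - 1)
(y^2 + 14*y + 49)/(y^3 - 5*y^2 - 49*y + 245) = (y + 7)/(y^2 - 12*y + 35)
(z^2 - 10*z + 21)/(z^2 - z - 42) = (z - 3)/(z + 6)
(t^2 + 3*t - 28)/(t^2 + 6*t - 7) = (t - 4)/(t - 1)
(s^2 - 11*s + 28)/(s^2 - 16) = (s - 7)/(s + 4)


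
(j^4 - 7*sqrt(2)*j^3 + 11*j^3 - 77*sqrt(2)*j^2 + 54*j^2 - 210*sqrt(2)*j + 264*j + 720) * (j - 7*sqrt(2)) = j^5 - 14*sqrt(2)*j^4 + 11*j^4 - 154*sqrt(2)*j^3 + 152*j^3 - 588*sqrt(2)*j^2 + 1342*j^2 - 1848*sqrt(2)*j + 3660*j - 5040*sqrt(2)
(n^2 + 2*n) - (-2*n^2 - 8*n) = 3*n^2 + 10*n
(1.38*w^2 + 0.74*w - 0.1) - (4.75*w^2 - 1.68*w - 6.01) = -3.37*w^2 + 2.42*w + 5.91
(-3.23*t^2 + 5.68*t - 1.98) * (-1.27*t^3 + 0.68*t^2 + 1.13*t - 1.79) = 4.1021*t^5 - 9.41*t^4 + 2.7271*t^3 + 10.8537*t^2 - 12.4046*t + 3.5442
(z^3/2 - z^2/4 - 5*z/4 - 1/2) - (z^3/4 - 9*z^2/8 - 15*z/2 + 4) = z^3/4 + 7*z^2/8 + 25*z/4 - 9/2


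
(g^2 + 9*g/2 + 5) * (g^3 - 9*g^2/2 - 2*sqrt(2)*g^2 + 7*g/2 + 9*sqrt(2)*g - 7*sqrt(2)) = g^5 - 2*sqrt(2)*g^4 - 47*g^3/4 - 27*g^2/4 + 47*sqrt(2)*g^2/2 + 35*g/2 + 27*sqrt(2)*g/2 - 35*sqrt(2)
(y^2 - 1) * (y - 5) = y^3 - 5*y^2 - y + 5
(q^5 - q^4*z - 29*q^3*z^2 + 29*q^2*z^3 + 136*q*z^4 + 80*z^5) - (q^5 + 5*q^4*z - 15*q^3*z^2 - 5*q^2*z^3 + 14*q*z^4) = -6*q^4*z - 14*q^3*z^2 + 34*q^2*z^3 + 122*q*z^4 + 80*z^5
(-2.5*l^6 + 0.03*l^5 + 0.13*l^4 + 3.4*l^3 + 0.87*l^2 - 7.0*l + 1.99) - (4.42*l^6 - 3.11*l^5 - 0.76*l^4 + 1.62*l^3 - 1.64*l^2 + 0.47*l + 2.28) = -6.92*l^6 + 3.14*l^5 + 0.89*l^4 + 1.78*l^3 + 2.51*l^2 - 7.47*l - 0.29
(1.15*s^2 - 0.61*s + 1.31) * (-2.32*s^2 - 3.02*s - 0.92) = -2.668*s^4 - 2.0578*s^3 - 2.255*s^2 - 3.395*s - 1.2052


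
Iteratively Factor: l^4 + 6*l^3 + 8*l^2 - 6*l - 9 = (l + 3)*(l^3 + 3*l^2 - l - 3) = (l - 1)*(l + 3)*(l^2 + 4*l + 3) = (l - 1)*(l + 3)^2*(l + 1)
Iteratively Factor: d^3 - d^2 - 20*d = (d + 4)*(d^2 - 5*d) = (d - 5)*(d + 4)*(d)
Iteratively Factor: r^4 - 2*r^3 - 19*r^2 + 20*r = (r)*(r^3 - 2*r^2 - 19*r + 20) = r*(r + 4)*(r^2 - 6*r + 5) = r*(r - 1)*(r + 4)*(r - 5)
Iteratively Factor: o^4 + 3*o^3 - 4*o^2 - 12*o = (o - 2)*(o^3 + 5*o^2 + 6*o) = (o - 2)*(o + 2)*(o^2 + 3*o) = o*(o - 2)*(o + 2)*(o + 3)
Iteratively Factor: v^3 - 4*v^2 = (v - 4)*(v^2) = v*(v - 4)*(v)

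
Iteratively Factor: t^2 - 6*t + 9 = (t - 3)*(t - 3)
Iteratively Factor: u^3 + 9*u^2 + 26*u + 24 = (u + 3)*(u^2 + 6*u + 8) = (u + 3)*(u + 4)*(u + 2)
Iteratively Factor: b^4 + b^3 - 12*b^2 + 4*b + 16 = (b - 2)*(b^3 + 3*b^2 - 6*b - 8) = (b - 2)*(b + 1)*(b^2 + 2*b - 8) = (b - 2)^2*(b + 1)*(b + 4)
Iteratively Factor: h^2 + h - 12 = (h + 4)*(h - 3)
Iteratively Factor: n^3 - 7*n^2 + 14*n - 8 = (n - 1)*(n^2 - 6*n + 8) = (n - 2)*(n - 1)*(n - 4)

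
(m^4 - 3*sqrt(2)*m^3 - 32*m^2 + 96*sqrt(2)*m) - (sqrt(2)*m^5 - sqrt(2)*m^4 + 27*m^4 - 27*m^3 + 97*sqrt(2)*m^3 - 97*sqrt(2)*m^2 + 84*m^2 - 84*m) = -sqrt(2)*m^5 - 26*m^4 + sqrt(2)*m^4 - 100*sqrt(2)*m^3 + 27*m^3 - 116*m^2 + 97*sqrt(2)*m^2 + 84*m + 96*sqrt(2)*m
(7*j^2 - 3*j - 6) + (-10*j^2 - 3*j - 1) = -3*j^2 - 6*j - 7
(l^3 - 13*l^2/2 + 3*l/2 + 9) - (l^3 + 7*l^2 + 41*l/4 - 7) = -27*l^2/2 - 35*l/4 + 16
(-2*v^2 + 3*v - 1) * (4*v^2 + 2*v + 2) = -8*v^4 + 8*v^3 - 2*v^2 + 4*v - 2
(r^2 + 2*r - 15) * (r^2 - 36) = r^4 + 2*r^3 - 51*r^2 - 72*r + 540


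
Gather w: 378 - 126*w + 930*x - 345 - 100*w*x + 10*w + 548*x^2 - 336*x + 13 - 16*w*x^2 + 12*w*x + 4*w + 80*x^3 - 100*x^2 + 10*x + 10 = w*(-16*x^2 - 88*x - 112) + 80*x^3 + 448*x^2 + 604*x + 56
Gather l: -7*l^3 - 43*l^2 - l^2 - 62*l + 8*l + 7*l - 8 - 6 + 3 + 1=-7*l^3 - 44*l^2 - 47*l - 10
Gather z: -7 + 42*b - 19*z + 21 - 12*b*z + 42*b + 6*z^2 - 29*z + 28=84*b + 6*z^2 + z*(-12*b - 48) + 42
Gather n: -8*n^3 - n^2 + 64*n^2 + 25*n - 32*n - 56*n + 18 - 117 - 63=-8*n^3 + 63*n^2 - 63*n - 162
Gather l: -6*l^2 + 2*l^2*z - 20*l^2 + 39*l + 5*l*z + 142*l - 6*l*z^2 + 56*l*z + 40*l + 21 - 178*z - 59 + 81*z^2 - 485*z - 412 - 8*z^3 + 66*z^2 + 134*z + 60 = l^2*(2*z - 26) + l*(-6*z^2 + 61*z + 221) - 8*z^3 + 147*z^2 - 529*z - 390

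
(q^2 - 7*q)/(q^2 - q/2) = 2*(q - 7)/(2*q - 1)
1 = 1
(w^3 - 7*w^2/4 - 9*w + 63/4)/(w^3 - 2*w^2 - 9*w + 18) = (w - 7/4)/(w - 2)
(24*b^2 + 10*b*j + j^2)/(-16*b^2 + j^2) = (-6*b - j)/(4*b - j)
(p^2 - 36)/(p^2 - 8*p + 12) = (p + 6)/(p - 2)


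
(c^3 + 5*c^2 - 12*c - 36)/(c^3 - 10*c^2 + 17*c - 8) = (c^3 + 5*c^2 - 12*c - 36)/(c^3 - 10*c^2 + 17*c - 8)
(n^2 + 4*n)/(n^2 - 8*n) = (n + 4)/(n - 8)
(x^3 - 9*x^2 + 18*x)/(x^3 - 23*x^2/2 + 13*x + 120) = 2*x*(x - 3)/(2*x^2 - 11*x - 40)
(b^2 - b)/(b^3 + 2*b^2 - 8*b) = (b - 1)/(b^2 + 2*b - 8)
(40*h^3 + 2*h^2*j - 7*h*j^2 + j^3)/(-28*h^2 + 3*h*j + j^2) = (-10*h^2 - 3*h*j + j^2)/(7*h + j)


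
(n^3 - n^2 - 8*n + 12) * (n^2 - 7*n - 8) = n^5 - 8*n^4 - 9*n^3 + 76*n^2 - 20*n - 96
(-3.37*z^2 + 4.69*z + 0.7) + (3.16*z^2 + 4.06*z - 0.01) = -0.21*z^2 + 8.75*z + 0.69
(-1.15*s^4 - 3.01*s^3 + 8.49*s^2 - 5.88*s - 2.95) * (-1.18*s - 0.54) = 1.357*s^5 + 4.1728*s^4 - 8.3928*s^3 + 2.3538*s^2 + 6.6562*s + 1.593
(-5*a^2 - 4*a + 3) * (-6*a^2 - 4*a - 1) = 30*a^4 + 44*a^3 + 3*a^2 - 8*a - 3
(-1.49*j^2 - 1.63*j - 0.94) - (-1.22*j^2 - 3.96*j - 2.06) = -0.27*j^2 + 2.33*j + 1.12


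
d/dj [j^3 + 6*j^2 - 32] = 3*j*(j + 4)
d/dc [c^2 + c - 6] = 2*c + 1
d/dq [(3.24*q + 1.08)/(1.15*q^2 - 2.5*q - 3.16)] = (3.726*q^2 - 8.1*q - (2.3*q - 2.5)*(3.24*q + 1.08) - 10.2384)/(-1.15*q^2 + 2.5*q + 3.16)^2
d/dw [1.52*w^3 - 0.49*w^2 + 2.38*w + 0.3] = 4.56*w^2 - 0.98*w + 2.38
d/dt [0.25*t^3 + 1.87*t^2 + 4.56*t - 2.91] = 0.75*t^2 + 3.74*t + 4.56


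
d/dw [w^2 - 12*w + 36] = 2*w - 12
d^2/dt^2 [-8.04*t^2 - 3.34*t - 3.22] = -16.0800000000000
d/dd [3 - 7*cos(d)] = 7*sin(d)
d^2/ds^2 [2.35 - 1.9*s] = 0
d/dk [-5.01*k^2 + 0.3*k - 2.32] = 0.3 - 10.02*k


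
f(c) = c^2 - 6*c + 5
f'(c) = 2*c - 6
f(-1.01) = 12.08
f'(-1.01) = -8.02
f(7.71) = 18.18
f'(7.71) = 9.42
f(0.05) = 4.70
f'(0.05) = -5.90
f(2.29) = -3.50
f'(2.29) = -1.42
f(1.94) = -2.88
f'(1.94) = -2.12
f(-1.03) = 12.24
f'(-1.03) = -8.06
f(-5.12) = 61.93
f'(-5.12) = -16.24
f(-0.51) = 8.32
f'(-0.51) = -7.02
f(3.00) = -4.00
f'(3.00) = 0.00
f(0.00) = 5.00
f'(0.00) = -6.00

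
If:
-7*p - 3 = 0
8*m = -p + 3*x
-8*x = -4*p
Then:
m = -3/112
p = -3/7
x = -3/14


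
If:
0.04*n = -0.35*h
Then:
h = -0.114285714285714*n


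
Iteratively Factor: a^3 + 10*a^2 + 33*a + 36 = (a + 3)*(a^2 + 7*a + 12) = (a + 3)^2*(a + 4)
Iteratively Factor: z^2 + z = (z + 1)*(z)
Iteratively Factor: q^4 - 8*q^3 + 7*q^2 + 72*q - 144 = (q - 4)*(q^3 - 4*q^2 - 9*q + 36) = (q - 4)^2*(q^2 - 9) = (q - 4)^2*(q - 3)*(q + 3)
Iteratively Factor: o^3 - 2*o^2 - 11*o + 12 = (o - 4)*(o^2 + 2*o - 3) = (o - 4)*(o + 3)*(o - 1)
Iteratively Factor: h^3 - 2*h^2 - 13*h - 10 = (h + 2)*(h^2 - 4*h - 5) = (h + 1)*(h + 2)*(h - 5)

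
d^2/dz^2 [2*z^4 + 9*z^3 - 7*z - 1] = 6*z*(4*z + 9)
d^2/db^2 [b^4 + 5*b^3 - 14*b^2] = 12*b^2 + 30*b - 28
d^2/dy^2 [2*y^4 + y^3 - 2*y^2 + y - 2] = 24*y^2 + 6*y - 4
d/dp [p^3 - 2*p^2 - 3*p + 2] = 3*p^2 - 4*p - 3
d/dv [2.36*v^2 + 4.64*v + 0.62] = 4.72*v + 4.64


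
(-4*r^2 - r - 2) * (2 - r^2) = 4*r^4 + r^3 - 6*r^2 - 2*r - 4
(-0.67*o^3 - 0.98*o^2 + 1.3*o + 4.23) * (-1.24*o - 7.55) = 0.8308*o^4 + 6.2737*o^3 + 5.787*o^2 - 15.0602*o - 31.9365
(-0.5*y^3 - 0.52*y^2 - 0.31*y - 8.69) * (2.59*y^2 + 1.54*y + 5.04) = -1.295*y^5 - 2.1168*y^4 - 4.1237*y^3 - 25.6053*y^2 - 14.945*y - 43.7976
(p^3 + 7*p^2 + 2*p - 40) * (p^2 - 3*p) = p^5 + 4*p^4 - 19*p^3 - 46*p^2 + 120*p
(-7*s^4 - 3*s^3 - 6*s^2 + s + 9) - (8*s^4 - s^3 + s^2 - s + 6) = -15*s^4 - 2*s^3 - 7*s^2 + 2*s + 3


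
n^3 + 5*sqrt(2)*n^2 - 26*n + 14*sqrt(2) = (n - sqrt(2))^2*(n + 7*sqrt(2))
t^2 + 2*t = t*(t + 2)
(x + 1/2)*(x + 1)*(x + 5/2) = x^3 + 4*x^2 + 17*x/4 + 5/4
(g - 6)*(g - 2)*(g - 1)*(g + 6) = g^4 - 3*g^3 - 34*g^2 + 108*g - 72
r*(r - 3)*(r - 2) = r^3 - 5*r^2 + 6*r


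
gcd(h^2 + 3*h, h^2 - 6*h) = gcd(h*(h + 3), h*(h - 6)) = h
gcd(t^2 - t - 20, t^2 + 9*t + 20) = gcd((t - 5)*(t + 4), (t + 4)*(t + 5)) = t + 4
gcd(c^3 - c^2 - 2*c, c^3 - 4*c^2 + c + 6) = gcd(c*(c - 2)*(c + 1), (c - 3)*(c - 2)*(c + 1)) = c^2 - c - 2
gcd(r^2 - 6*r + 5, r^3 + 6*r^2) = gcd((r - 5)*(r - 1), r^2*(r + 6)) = 1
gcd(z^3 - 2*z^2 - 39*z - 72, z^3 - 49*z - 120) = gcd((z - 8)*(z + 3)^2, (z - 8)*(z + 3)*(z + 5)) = z^2 - 5*z - 24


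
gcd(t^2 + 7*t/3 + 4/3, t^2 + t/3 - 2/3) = t + 1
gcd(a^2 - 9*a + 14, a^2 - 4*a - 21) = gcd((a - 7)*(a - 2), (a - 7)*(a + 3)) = a - 7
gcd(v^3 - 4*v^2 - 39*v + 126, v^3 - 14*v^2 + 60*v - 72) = 1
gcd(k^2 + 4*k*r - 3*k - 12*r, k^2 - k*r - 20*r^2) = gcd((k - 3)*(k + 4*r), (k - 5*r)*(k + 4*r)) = k + 4*r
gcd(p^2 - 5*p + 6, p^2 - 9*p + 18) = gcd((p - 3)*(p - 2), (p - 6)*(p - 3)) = p - 3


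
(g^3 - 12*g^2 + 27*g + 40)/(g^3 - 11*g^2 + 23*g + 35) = (g - 8)/(g - 7)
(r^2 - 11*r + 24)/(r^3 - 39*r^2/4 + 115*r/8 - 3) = 8*(r - 3)/(8*r^2 - 14*r + 3)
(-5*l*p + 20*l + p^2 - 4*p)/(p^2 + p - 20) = (-5*l + p)/(p + 5)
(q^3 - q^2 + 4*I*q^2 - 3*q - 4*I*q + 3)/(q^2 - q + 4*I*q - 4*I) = (q^2 + 4*I*q - 3)/(q + 4*I)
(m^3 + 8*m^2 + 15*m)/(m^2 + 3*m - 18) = m*(m^2 + 8*m + 15)/(m^2 + 3*m - 18)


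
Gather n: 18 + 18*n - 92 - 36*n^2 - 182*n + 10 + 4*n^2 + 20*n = -32*n^2 - 144*n - 64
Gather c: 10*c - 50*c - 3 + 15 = 12 - 40*c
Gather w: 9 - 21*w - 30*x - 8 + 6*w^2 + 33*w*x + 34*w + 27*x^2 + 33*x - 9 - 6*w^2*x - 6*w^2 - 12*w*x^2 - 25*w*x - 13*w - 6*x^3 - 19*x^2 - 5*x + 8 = -6*w^2*x + w*(-12*x^2 + 8*x) - 6*x^3 + 8*x^2 - 2*x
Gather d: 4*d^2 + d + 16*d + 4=4*d^2 + 17*d + 4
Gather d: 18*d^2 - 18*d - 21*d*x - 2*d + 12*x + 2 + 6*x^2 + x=18*d^2 + d*(-21*x - 20) + 6*x^2 + 13*x + 2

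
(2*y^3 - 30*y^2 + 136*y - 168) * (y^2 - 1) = 2*y^5 - 30*y^4 + 134*y^3 - 138*y^2 - 136*y + 168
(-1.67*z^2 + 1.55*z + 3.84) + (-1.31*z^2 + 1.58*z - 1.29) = -2.98*z^2 + 3.13*z + 2.55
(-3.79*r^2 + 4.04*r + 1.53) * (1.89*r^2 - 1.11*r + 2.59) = -7.1631*r^4 + 11.8425*r^3 - 11.4088*r^2 + 8.7653*r + 3.9627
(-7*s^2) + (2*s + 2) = -7*s^2 + 2*s + 2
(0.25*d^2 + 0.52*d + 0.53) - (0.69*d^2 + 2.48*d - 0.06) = -0.44*d^2 - 1.96*d + 0.59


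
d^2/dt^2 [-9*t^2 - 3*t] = -18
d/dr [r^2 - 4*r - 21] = 2*r - 4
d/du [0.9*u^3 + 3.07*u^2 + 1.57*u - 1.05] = 2.7*u^2 + 6.14*u + 1.57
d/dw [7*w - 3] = 7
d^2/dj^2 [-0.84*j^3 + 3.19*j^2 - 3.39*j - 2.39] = 6.38 - 5.04*j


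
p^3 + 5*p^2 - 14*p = p*(p - 2)*(p + 7)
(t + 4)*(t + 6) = t^2 + 10*t + 24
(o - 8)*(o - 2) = o^2 - 10*o + 16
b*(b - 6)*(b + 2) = b^3 - 4*b^2 - 12*b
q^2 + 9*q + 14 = (q + 2)*(q + 7)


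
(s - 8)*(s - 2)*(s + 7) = s^3 - 3*s^2 - 54*s + 112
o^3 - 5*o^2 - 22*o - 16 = (o - 8)*(o + 1)*(o + 2)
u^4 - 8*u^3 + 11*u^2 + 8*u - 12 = (u - 6)*(u - 2)*(u - 1)*(u + 1)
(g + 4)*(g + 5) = g^2 + 9*g + 20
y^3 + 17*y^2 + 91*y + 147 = (y + 3)*(y + 7)^2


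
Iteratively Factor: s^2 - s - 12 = (s - 4)*(s + 3)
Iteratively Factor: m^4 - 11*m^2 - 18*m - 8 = (m + 2)*(m^3 - 2*m^2 - 7*m - 4) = (m - 4)*(m + 2)*(m^2 + 2*m + 1) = (m - 4)*(m + 1)*(m + 2)*(m + 1)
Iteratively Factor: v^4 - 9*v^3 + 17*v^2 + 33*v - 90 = (v - 3)*(v^3 - 6*v^2 - v + 30) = (v - 3)*(v + 2)*(v^2 - 8*v + 15) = (v - 5)*(v - 3)*(v + 2)*(v - 3)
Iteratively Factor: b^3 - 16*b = (b + 4)*(b^2 - 4*b) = (b - 4)*(b + 4)*(b)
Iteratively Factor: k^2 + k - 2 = (k - 1)*(k + 2)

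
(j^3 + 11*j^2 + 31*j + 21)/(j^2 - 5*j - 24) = (j^2 + 8*j + 7)/(j - 8)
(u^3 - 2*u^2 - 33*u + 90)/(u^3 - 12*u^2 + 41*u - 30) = (u^2 + 3*u - 18)/(u^2 - 7*u + 6)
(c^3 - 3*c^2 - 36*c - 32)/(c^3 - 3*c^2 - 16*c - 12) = (c^2 - 4*c - 32)/(c^2 - 4*c - 12)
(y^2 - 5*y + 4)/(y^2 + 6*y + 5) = (y^2 - 5*y + 4)/(y^2 + 6*y + 5)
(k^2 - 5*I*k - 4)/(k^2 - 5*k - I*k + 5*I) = (k - 4*I)/(k - 5)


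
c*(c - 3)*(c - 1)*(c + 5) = c^4 + c^3 - 17*c^2 + 15*c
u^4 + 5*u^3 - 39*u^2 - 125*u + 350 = (u - 5)*(u - 2)*(u + 5)*(u + 7)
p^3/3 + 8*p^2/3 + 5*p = p*(p/3 + 1)*(p + 5)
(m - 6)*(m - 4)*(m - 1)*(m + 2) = m^4 - 9*m^3 + 12*m^2 + 44*m - 48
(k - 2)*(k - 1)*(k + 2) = k^3 - k^2 - 4*k + 4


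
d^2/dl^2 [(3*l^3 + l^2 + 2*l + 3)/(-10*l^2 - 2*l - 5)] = 14*(-6*l^3 - 120*l^2 - 15*l + 19)/(1000*l^6 + 600*l^5 + 1620*l^4 + 608*l^3 + 810*l^2 + 150*l + 125)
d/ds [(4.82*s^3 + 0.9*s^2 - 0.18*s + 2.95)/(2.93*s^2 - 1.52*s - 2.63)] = (14.1226*s^4 - 14.6528*s^3 - 38.8704*s^2 - 22.021*s + 4.9574)/(8.5849*s^4 - 8.9072*s^3 - 13.1014*s^2 + 7.9952*s + 6.9169)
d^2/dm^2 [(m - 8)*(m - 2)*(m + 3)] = 6*m - 14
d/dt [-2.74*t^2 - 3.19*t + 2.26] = -5.48*t - 3.19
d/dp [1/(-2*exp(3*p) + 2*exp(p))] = (3*exp(2*p) - 1)*exp(-p)/(2*(1 - exp(2*p))^2)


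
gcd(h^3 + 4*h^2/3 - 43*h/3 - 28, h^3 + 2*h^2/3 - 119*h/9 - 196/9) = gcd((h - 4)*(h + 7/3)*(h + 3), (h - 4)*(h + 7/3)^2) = h^2 - 5*h/3 - 28/3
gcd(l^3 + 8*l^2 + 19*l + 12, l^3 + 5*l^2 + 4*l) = l^2 + 5*l + 4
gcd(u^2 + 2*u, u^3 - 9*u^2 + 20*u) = u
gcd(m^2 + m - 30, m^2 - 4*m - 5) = m - 5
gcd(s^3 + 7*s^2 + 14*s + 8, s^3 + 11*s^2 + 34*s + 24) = s^2 + 5*s + 4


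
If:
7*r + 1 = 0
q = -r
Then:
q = 1/7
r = -1/7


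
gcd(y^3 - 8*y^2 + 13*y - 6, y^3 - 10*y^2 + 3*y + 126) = y - 6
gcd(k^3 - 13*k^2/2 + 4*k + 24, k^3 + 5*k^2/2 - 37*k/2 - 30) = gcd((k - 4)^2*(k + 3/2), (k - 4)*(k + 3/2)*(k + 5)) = k^2 - 5*k/2 - 6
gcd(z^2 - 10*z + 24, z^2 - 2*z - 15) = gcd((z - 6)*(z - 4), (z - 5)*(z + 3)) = 1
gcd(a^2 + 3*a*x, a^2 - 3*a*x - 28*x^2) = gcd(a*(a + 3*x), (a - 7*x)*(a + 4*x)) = 1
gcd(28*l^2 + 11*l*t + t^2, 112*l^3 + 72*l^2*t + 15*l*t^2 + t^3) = 28*l^2 + 11*l*t + t^2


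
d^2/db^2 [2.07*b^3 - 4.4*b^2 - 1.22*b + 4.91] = 12.42*b - 8.8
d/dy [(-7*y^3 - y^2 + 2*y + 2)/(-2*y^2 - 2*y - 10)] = (7*y^4 + 14*y^3 + 108*y^2 + 14*y - 8)/(2*(y^4 + 2*y^3 + 11*y^2 + 10*y + 25))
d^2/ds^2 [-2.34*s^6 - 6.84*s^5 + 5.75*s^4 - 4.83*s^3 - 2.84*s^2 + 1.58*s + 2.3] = -70.2*s^4 - 136.8*s^3 + 69.0*s^2 - 28.98*s - 5.68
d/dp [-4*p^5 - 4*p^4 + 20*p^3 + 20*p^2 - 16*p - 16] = -20*p^4 - 16*p^3 + 60*p^2 + 40*p - 16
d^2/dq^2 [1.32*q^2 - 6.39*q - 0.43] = 2.64000000000000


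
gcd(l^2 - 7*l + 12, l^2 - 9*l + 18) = l - 3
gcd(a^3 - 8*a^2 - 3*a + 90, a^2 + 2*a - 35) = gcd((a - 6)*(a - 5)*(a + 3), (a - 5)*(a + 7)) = a - 5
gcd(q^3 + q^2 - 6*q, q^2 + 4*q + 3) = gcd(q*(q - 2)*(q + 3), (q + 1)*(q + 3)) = q + 3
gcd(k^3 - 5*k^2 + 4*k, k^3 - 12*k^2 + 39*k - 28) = k^2 - 5*k + 4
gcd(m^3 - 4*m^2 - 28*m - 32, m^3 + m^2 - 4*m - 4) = m + 2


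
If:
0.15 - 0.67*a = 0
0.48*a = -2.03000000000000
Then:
No Solution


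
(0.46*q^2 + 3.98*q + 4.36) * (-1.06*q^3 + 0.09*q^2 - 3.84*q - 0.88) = -0.4876*q^5 - 4.1774*q^4 - 6.0298*q^3 - 15.2956*q^2 - 20.2448*q - 3.8368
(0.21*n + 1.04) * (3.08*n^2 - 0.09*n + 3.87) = 0.6468*n^3 + 3.1843*n^2 + 0.7191*n + 4.0248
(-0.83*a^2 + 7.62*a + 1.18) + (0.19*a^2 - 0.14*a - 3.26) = -0.64*a^2 + 7.48*a - 2.08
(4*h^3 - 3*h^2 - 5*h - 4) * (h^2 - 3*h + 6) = 4*h^5 - 15*h^4 + 28*h^3 - 7*h^2 - 18*h - 24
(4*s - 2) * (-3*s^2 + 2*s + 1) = -12*s^3 + 14*s^2 - 2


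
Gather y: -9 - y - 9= -y - 18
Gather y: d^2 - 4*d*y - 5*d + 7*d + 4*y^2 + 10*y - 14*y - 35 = d^2 + 2*d + 4*y^2 + y*(-4*d - 4) - 35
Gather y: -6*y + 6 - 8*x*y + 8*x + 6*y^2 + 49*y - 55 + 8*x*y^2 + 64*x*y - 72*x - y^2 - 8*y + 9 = -64*x + y^2*(8*x + 5) + y*(56*x + 35) - 40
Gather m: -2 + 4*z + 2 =4*z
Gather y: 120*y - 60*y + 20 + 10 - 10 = 60*y + 20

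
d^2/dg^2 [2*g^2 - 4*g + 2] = 4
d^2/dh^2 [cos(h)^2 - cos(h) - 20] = cos(h) - 2*cos(2*h)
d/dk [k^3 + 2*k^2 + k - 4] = 3*k^2 + 4*k + 1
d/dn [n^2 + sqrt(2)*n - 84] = 2*n + sqrt(2)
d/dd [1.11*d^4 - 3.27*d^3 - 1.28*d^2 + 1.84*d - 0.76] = 4.44*d^3 - 9.81*d^2 - 2.56*d + 1.84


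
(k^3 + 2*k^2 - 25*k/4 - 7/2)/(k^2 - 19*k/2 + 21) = (4*k^3 + 8*k^2 - 25*k - 14)/(2*(2*k^2 - 19*k + 42))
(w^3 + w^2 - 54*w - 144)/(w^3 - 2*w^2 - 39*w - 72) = (w + 6)/(w + 3)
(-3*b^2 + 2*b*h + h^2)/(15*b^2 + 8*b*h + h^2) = (-b + h)/(5*b + h)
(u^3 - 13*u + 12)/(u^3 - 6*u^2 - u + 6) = (u^2 + u - 12)/(u^2 - 5*u - 6)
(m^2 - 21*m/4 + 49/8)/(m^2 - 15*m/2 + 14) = (m - 7/4)/(m - 4)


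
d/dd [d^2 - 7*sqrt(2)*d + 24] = 2*d - 7*sqrt(2)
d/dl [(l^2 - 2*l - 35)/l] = 1 + 35/l^2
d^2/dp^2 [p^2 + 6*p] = 2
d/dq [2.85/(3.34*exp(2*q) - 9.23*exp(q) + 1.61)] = (26.3055 - 19.038*exp(q))*exp(q)/(3.34*exp(2*q) - 9.23*exp(q) + 1.61)^2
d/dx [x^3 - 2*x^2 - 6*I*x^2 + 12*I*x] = 3*x^2 - 4*x - 12*I*x + 12*I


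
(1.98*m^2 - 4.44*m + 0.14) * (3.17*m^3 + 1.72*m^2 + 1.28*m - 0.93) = 6.2766*m^5 - 10.6692*m^4 - 4.6586*m^3 - 7.2838*m^2 + 4.3084*m - 0.1302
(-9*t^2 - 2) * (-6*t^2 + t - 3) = 54*t^4 - 9*t^3 + 39*t^2 - 2*t + 6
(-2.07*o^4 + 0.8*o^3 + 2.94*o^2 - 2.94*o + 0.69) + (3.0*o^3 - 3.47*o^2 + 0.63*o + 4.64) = -2.07*o^4 + 3.8*o^3 - 0.53*o^2 - 2.31*o + 5.33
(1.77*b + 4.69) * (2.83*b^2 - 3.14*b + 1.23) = 5.0091*b^3 + 7.7149*b^2 - 12.5495*b + 5.7687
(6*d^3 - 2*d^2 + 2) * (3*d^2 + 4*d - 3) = 18*d^5 + 18*d^4 - 26*d^3 + 12*d^2 + 8*d - 6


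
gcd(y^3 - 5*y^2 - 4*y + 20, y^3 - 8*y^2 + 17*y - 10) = y^2 - 7*y + 10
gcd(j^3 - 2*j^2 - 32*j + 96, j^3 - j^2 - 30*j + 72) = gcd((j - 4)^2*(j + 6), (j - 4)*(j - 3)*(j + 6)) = j^2 + 2*j - 24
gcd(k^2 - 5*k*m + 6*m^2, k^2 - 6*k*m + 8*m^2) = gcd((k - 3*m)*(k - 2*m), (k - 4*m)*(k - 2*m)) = k - 2*m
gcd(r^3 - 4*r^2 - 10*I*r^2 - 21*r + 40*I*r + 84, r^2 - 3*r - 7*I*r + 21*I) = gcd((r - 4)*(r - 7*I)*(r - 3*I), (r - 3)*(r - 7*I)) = r - 7*I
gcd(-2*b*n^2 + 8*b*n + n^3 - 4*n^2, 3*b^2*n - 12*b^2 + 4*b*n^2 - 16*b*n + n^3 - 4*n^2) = n - 4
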